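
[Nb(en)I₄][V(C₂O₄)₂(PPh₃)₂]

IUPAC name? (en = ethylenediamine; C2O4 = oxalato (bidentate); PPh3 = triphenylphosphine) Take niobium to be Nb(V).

Nb is given as +5; the cation's ligand charges sum to -4, so the complex cation is 1+.
A 1:1 salt means the anion carries the equal and opposite charge, 1−.
Anion: ligand charges sum to -4; for the ion to be 1−, V = +3.

(ethylenediamine)tetraiodoniobium(V) dioxalatobis(triphenylphosphine)vanadate(III)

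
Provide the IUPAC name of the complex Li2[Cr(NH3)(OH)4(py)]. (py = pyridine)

The 2 lithium counter-ions carry a total charge of +2, so each complex ion is 2−.
Ligand charges: 1×ammine (neutral), 1×pyridine (neutral), 4×hydroxo (-1 each); total -4. So Cr + (-4) = 2−, giving Cr = +2.
Ligands are named alphabetically: ammine before hydroxo before pyridine.
The complex ion is anionic, so chromium takes the -ate form chromate(II).

lithium amminetetrahydroxo(pyridine)chromate(II)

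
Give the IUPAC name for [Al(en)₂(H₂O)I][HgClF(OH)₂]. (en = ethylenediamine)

Aluminium is always +3 in its complexes; the cation's ligand charges sum to -1, so the complex cation is 2+.
A 1:1 salt means the anion carries the equal and opposite charge, 2−.
Anion: ligand charges sum to -4; for the ion to be 2−, Hg = +2.

aquabis(ethylenediamine)iodoaluminium(III) chlorofluorodihydroxomercurate(II)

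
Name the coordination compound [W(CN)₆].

hexacyanotungsten(VI)

There is no counter-ion, so the complex is neutral overall.
Ligand charges: 6×cyano (-1 each); total -6. So W + (-6) = 0, giving W = +6.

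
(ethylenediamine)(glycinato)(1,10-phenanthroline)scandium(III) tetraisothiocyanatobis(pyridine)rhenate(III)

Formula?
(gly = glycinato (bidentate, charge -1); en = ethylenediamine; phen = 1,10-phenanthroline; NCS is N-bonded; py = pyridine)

Cation [Sc…]: ligand charges -1, Sc(III) ⇒ ion charge 2+.
Anion [Re…]: ligand charges -4, Re(III) ⇒ ion charge 1−.

[Sc(en)(gly)(phen)][Re(NCS)4(py)2]2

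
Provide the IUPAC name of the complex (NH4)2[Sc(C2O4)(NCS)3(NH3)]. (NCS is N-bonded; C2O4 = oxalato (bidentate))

The 2 ammonium counter-ions carry a total charge of +2, so each complex ion is 2−.
Ligand charges: 3×isothiocyanato (-1 each), 1×oxalato (-2 each), 1×ammine (neutral); total -5. So Sc + (-5) = 2−, giving Sc = +3.
Ligands are named alphabetically: ammine before isothiocyanato before oxalato.
The complex ion is anionic, so scandium takes the -ate form scandate(III).

ammonium amminetriisothiocyanatooxalatoscandate(III)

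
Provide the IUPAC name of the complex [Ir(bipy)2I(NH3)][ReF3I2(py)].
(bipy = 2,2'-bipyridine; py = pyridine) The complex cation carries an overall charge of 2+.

Both ions are complex: the cation is named first with the plain metal name, the anion second with the -ate form; each ion's ligands are alphabetised independently.
The complex cation is given as 2+; its ligand charges sum to -1, so Ir = +3.
A 1:1 salt means the anion carries the equal and opposite charge, 2−.
Anion: ligand charges sum to -5; for the ion to be 2−, Re = +3.

amminebis(2,2'-bipyridine)iodoiridium(III) trifluorodiiodo(pyridine)rhenate(III)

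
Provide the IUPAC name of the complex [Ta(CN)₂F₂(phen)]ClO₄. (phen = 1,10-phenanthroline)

The 1 perchlorate counter-ion carries a total charge of -1, so each complex ion is 1+.
Ligand charges: 1×1,10-phenanthroline (neutral), 2×fluoro (-1 each), 2×cyano (-1 each); total -4. So Ta + (-4) = 1+, giving Ta = +5.
Ligands are named alphabetically: cyano before fluoro before phenanthroline.

dicyanodifluoro(1,10-phenanthroline)tantalum(V) perchlorate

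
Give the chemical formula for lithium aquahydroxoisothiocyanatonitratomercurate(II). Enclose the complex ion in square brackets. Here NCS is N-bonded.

Ligands: 1 nitrato (NO3, -1), 1 aqua (H2O, neutral), 1 isothiocyanato (NCS, -1), 1 hydroxo (OH, -1). Ligand charge sum = -3.
Charge balance with lithium (+1) requires 1 complex ion per 1 lithium.

Li[Hg(H2O)(NCS)(NO3)(OH)]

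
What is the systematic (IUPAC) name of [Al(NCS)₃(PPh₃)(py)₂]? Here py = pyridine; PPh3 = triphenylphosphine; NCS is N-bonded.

triisothiocyanatobis(pyridine)(triphenylphosphine)aluminium(III)

There is no counter-ion, so the complex is neutral overall.
Ligand charges: 2×pyridine (neutral), 1×triphenylphosphine (neutral), 3×isothiocyanato (-1 each); total -3. So Al + (-3) = 0, giving Al = +3.
Ligands are named alphabetically: isothiocyanato before pyridine before triphenylphosphine.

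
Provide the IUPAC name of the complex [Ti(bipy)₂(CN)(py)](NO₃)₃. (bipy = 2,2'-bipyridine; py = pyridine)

The 3 nitrate counter-ions carry a total charge of -3, so each complex ion is 3+.
Ligand charges: 2×2,2'-bipyridine (neutral), 1×pyridine (neutral), 1×cyano (-1 each); total -1. So Ti + (-1) = 3+, giving Ti = +4.
Ligands are named alphabetically: bipyridine before cyano before pyridine.

bis(2,2'-bipyridine)cyano(pyridine)titanium(IV) nitrate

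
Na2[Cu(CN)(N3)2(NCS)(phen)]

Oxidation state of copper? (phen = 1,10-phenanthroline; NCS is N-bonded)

+2

2 sodium outside the brackets (+1 each) → the complex ion is 2−.
Ligand charges: 1×CN = -1; 2×N3 = -2; 1×phen neutral; 1×NCS = -1; sum -4.
Cu + (-4) = 2− ⇒ Cu is +2.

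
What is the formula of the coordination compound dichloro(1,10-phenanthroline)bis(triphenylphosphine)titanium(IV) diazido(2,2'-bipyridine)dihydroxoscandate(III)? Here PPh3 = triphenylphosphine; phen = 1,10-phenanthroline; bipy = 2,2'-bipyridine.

[TiCl2(phen)(PPh3)2][Sc(bipy)(N3)2(OH)2]2

Cation [Ti…]: ligand charges -2, Ti(IV) ⇒ ion charge 2+.
Anion [Sc…]: ligand charges -4, Sc(III) ⇒ ion charge 1−.
One 2+ cation requires 2 of the 1− anion.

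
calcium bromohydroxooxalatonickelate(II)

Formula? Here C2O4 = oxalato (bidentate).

Ca[NiBr(C2O4)(OH)]

Ligands: 1 bromo (Br, -1), 1 hydroxo (OH, -1), 1 oxalato (C2O4, -2). Ligand charge sum = -4.
With Ni in oxidation state +2, the complex ion is [Ni...]^2−.
Charge balance with calcium (+2) requires 1 complex ion per 1 calcium.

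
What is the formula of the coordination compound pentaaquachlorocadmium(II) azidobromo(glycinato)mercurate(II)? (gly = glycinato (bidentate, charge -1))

[CdCl(H2O)5][HgBr(gly)(N3)]

Cation [Cd…]: ligand charges -1, Cd(II) ⇒ ion charge 1+.
Anion [Hg…]: ligand charges -3, Hg(II) ⇒ ion charge 1−.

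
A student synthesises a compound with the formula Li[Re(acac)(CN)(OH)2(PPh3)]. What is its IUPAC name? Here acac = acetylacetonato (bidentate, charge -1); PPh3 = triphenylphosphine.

lithium (acetylacetonato)cyanodihydroxo(triphenylphosphine)rhenate(III)

The 1 lithium counter-ion carries a total charge of +1, so each complex ion is 1−.
Ligand charges: 1×acetylacetonato (-1 each), 2×hydroxo (-1 each), 1×triphenylphosphine (neutral), 1×cyano (-1 each); total -4. So Re + (-4) = 1−, giving Re = +3.
The complex ion is anionic, so rhenium takes the -ate form rhenate(III).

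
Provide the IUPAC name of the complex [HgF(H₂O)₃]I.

The 1 iodide counter-ion carries a total charge of -1, so each complex ion is 1+.
Ligand charges: 3×aqua (neutral), 1×fluoro (-1 each); total -1. So Hg + (-1) = 1+, giving Hg = +2.
Ligands are named alphabetically: aqua before fluoro.

triaquafluoromercury(II) iodide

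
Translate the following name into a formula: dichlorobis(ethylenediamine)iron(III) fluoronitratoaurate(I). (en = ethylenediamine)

Cation [Fe…]: ligand charges -2, Fe(III) ⇒ ion charge 1+.
Anion [Au…]: ligand charges -2, Au(I) ⇒ ion charge 1−.
One 1+ cation balances one 1− anion.

[FeCl2(en)2][AuF(NO3)]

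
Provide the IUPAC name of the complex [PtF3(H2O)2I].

There is no counter-ion, so the complex is neutral overall.
Ligand charges: 3×fluoro (-1 each), 2×aqua (neutral), 1×iodo (-1 each); total -4. So Pt + (-4) = 0, giving Pt = +4.
Ligands are named alphabetically: aqua before fluoro before iodo.

diaquatrifluoroiodoplatinum(IV)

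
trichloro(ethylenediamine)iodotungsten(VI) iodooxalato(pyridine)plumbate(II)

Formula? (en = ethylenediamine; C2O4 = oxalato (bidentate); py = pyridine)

[WCl3(en)I][Pb(C2O4)I(py)]2

Cation [W…]: ligand charges -4, W(VI) ⇒ ion charge 2+.
Anion [Pb…]: ligand charges -3, Pb(II) ⇒ ion charge 1−.
One 2+ cation requires 2 of the 1− anion.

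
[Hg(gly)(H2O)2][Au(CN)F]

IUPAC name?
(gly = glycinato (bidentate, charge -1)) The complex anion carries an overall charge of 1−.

Both ions are complex: the cation is named first with the plain metal name, the anion second with the -ate form; each ion's ligands are alphabetised independently.
The complex anion is given as 1−; its ligand charges sum to -2, so Au = +1.
A 1:1 salt means the cation carries the equal and opposite charge, 1+.
Cation: ligand charges sum to -1; for the ion to be 1+, Hg = +2.

diaqua(glycinato)mercury(II) cyanofluoroaurate(I)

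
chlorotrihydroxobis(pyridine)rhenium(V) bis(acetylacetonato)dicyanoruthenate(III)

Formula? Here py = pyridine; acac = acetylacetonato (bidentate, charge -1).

[ReCl(OH)3(py)2][Ru(acac)2(CN)2]

Cation [Re…]: ligand charges -4, Re(V) ⇒ ion charge 1+.
Anion [Ru…]: ligand charges -4, Ru(III) ⇒ ion charge 1−.
One 1+ cation balances one 1− anion.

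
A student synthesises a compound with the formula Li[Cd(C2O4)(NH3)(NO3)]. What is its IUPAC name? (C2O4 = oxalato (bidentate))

The 1 lithium counter-ion carries a total charge of +1, so each complex ion is 1−.
Ligand charges: 1×oxalato (-2 each), 1×ammine (neutral), 1×nitrato (-1 each); total -3. So Cd + (-3) = 1−, giving Cd = +2.
The complex ion is anionic, so cadmium takes the -ate form cadmate(II).

lithium amminenitratooxalatocadmate(II)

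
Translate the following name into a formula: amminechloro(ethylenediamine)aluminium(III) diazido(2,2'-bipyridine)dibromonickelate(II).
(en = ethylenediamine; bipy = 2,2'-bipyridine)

Cation [Al…]: ligand charges -1, Al(III) ⇒ ion charge 2+.
Anion [Ni…]: ligand charges -4, Ni(II) ⇒ ion charge 2−.
One 2+ cation balances one 2− anion.

[AlCl(en)(NH3)][Ni(bipy)Br2(N3)2]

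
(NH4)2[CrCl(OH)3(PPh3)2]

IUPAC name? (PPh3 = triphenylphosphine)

The 2 ammonium counter-ions carry a total charge of +2, so each complex ion is 2−.
Ligand charges: 1×chloro (-1 each), 2×triphenylphosphine (neutral), 3×hydroxo (-1 each); total -4. So Cr + (-4) = 2−, giving Cr = +2.
The complex ion is anionic, so chromium takes the -ate form chromate(II).

ammonium chlorotrihydroxobis(triphenylphosphine)chromate(II)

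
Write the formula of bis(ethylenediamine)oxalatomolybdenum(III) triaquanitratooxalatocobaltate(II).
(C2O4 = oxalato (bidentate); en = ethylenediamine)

Cation [Mo…]: ligand charges -2, Mo(III) ⇒ ion charge 1+.
Anion [Co…]: ligand charges -3, Co(II) ⇒ ion charge 1−.
One 1+ cation balances one 1− anion.

[Mo(C2O4)(en)2][Co(C2O4)(H2O)3(NO3)]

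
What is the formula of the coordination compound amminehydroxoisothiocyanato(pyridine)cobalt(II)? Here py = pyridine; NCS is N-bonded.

[Co(NCS)(NH3)(OH)(py)]

Ligands: 1 pyridine (py, neutral), 1 hydroxo (OH, -1), 1 ammine (NH3, neutral), 1 isothiocyanato (NCS, -1). Ligand charge sum = -2.
With Co in oxidation state +2, the complex ion is [Co...].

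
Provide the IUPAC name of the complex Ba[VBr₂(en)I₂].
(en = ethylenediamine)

barium dibromo(ethylenediamine)diiodovanadate(II)

The 1 barium counter-ion carries a total charge of +2, so each complex ion is 2−.
Ligand charges: 2×iodo (-1 each), 1×ethylenediamine (neutral), 2×bromo (-1 each); total -4. So V + (-4) = 2−, giving V = +2.
The complex ion is anionic, so vanadium takes the -ate form vanadate(II).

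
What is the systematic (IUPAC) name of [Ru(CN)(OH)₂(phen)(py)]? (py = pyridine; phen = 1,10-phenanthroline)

There is no counter-ion, so the complex is neutral overall.
Ligand charges: 1×pyridine (neutral), 1×cyano (-1 each), 2×hydroxo (-1 each), 1×1,10-phenanthroline (neutral); total -3. So Ru + (-3) = 0, giving Ru = +3.
Ligands are named alphabetically: cyano before hydroxo before phenanthroline before pyridine.

cyanodihydroxo(1,10-phenanthroline)(pyridine)ruthenium(III)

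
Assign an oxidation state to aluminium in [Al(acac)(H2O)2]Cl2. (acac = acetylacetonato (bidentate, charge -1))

+3

2 chloride outside the brackets (-1 each) → the complex ion is 2+.
Ligand charges: 2×H2O neutral; 1×acac = -1; sum -1.
Al + (-1) = 2+ ⇒ Al is +3.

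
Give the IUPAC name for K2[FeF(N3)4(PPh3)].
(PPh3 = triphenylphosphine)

potassium tetraazidofluoro(triphenylphosphine)ferrate(III)

The 2 potassium counter-ions carry a total charge of +2, so each complex ion is 2−.
Ligand charges: 1×triphenylphosphine (neutral), 4×azido (-1 each), 1×fluoro (-1 each); total -5. So Fe + (-5) = 2−, giving Fe = +3.
The complex ion is anionic, so iron takes the -ate form ferrate(III).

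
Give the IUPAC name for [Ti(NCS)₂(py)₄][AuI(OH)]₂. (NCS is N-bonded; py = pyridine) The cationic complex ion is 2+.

diisothiocyanatotetrakis(pyridine)titanium(IV) hydroxoiodoaurate(I)

The complex cation is given as 2+; its ligand charges sum to -2, so Ti = +4.
With 2 anions per cation, each anion must be 2/2 = 1−.
Anion: ligand charges sum to -2; for the ion to be 1−, Au = +1.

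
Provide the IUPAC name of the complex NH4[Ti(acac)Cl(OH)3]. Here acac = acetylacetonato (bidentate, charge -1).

ammonium (acetylacetonato)chlorotrihydroxotitanate(IV)

The 1 ammonium counter-ion carries a total charge of +1, so each complex ion is 1−.
Ligand charges: 1×acetylacetonato (-1 each), 3×hydroxo (-1 each), 1×chloro (-1 each); total -5. So Ti + (-5) = 1−, giving Ti = +4.
The complex ion is anionic, so titanium takes the -ate form titanate(IV).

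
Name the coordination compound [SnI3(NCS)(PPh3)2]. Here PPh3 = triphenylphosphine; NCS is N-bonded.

triiodoisothiocyanatobis(triphenylphosphine)tin(IV)

There is no counter-ion, so the complex is neutral overall.
Ligand charges: 2×triphenylphosphine (neutral), 1×isothiocyanato (-1 each), 3×iodo (-1 each); total -4. So Sn + (-4) = 0, giving Sn = +4.
Ligands are named alphabetically: iodo before isothiocyanato before triphenylphosphine.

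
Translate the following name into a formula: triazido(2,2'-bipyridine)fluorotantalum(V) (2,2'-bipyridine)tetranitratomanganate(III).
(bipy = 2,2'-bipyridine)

[Ta(bipy)F(N3)3][Mn(bipy)(NO3)4]

Cation [Ta…]: ligand charges -4, Ta(V) ⇒ ion charge 1+.
Anion [Mn…]: ligand charges -4, Mn(III) ⇒ ion charge 1−.
One 1+ cation balances one 1− anion.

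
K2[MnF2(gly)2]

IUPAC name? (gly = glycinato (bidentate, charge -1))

The 2 potassium counter-ions carry a total charge of +2, so each complex ion is 2−.
Ligand charges: 2×glycinato (-1 each), 2×fluoro (-1 each); total -4. So Mn + (-4) = 2−, giving Mn = +2.
The complex ion is anionic, so manganese takes the -ate form manganate(II).

potassium difluorobis(glycinato)manganate(II)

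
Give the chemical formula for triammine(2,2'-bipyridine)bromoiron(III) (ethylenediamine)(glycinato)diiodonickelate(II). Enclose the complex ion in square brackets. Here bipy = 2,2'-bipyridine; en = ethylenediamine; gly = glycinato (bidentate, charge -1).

[Fe(bipy)Br(NH3)3][Ni(en)(gly)I2]2

Cation [Fe…]: ligand charges -1, Fe(III) ⇒ ion charge 2+.
Anion [Ni…]: ligand charges -3, Ni(II) ⇒ ion charge 1−.
One 2+ cation requires 2 of the 1− anion.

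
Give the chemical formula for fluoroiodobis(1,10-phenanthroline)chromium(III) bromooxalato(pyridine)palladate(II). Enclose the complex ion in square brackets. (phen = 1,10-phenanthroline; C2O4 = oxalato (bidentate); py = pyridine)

[CrFI(phen)2][PdBr(C2O4)(py)]

Cation [Cr…]: ligand charges -2, Cr(III) ⇒ ion charge 1+.
Anion [Pd…]: ligand charges -3, Pd(II) ⇒ ion charge 1−.
One 1+ cation balances one 1− anion.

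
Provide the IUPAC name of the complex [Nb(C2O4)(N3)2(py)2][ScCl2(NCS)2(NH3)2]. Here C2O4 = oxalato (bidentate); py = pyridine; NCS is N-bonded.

diazidooxalatobis(pyridine)niobium(V) diamminedichlorodiisothiocyanatoscandate(III)

Both ions are complex: the cation is named first with the plain metal name, the anion second with the -ate form; each ion's ligands are alphabetised independently.
Scandium is always +3 in its complexes; the anion's ligand charges sum to -4, so the complex anion is 1−.
A 1:1 salt means the cation carries the equal and opposite charge, 1+.
Cation: ligand charges sum to -4; for the ion to be 1+, Nb = +5.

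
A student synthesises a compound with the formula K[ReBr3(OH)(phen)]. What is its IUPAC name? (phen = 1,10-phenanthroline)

The 1 potassium counter-ion carries a total charge of +1, so each complex ion is 1−.
Ligand charges: 1×1,10-phenanthroline (neutral), 3×bromo (-1 each), 1×hydroxo (-1 each); total -4. So Re + (-4) = 1−, giving Re = +3.
The complex ion is anionic, so rhenium takes the -ate form rhenate(III).

potassium tribromohydroxo(1,10-phenanthroline)rhenate(III)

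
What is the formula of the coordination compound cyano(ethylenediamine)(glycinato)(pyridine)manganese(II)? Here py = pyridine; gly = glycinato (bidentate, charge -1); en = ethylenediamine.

[Mn(CN)(en)(gly)(py)]

Ligands: 1 pyridine (py, neutral), 1 glycinato (gly, -1), 1 ethylenediamine (en, neutral), 1 cyano (CN, -1). Ligand charge sum = -2.
With Mn in oxidation state +2, the complex ion is [Mn...].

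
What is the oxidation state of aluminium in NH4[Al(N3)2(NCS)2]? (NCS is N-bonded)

+3

1 ammonium outside the brackets (+1 each) → the complex ion is 1−.
Ligand charges: 2×N3 = -2; 2×NCS = -2; sum -4.
Al + (-4) = 1− ⇒ Al is +3.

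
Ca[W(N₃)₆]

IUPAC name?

The 1 calcium counter-ion carries a total charge of +2, so each complex ion is 2−.
Ligand charges: 6×azido (-1 each); total -6. So W + (-6) = 2−, giving W = +4.
The complex ion is anionic, so tungsten takes the -ate form tungstate(IV).

calcium hexaazidotungstate(IV)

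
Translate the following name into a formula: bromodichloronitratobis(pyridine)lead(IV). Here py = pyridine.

Ligands: 2 chloro (Cl, -1), 1 nitrato (NO3, -1), 2 pyridine (py, neutral), 1 bromo (Br, -1). Ligand charge sum = -4.
With Pb in oxidation state +4, the complex ion is [Pb...].

[PbBrCl2(NO3)(py)2]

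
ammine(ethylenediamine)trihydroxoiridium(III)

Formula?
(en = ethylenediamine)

[Ir(en)(NH3)(OH)3]

Ligands: 3 hydroxo (OH, -1), 1 ethylenediamine (en, neutral), 1 ammine (NH3, neutral). Ligand charge sum = -3.
With Ir in oxidation state +3, the complex ion is [Ir...].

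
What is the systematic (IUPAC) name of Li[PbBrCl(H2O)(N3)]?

The 1 lithium counter-ion carries a total charge of +1, so each complex ion is 1−.
Ligand charges: 1×aqua (neutral), 1×azido (-1 each), 1×chloro (-1 each), 1×bromo (-1 each); total -3. So Pb + (-3) = 1−, giving Pb = +2.
Ligands are named alphabetically: aqua before azido before bromo before chloro.
The complex ion is anionic, so lead takes the -ate form plumbate(II).

lithium aquaazidobromochloroplumbate(II)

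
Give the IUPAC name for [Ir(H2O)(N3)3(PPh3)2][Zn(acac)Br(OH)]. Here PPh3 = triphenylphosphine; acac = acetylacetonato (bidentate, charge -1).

Zinc is always +2 in its complexes; the anion's ligand charges sum to -3, so the complex anion is 1−.
A 1:1 salt means the cation carries the equal and opposite charge, 1+.
Cation: ligand charges sum to -3; for the ion to be 1+, Ir = +4.

aquatriazidobis(triphenylphosphine)iridium(IV) (acetylacetonato)bromohydroxozincate(II)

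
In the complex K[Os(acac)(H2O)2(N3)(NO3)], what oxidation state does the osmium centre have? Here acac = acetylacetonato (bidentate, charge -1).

1 potassium outside the brackets (+1 each) → the complex ion is 1−.
Ligand charges: 1×NO3 = -1; 1×N3 = -1; 2×H2O neutral; 1×acac = -1; sum -3.
Os + (-3) = 1− ⇒ Os is +2.

+2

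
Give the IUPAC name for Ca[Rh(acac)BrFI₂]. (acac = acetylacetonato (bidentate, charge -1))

calcium (acetylacetonato)bromofluorodiiodorhodate(III)

The 1 calcium counter-ion carries a total charge of +2, so each complex ion is 2−.
Ligand charges: 1×fluoro (-1 each), 1×acetylacetonato (-1 each), 2×iodo (-1 each), 1×bromo (-1 each); total -5. So Rh + (-5) = 2−, giving Rh = +3.
Ligands are named alphabetically: acetylacetonato before bromo before fluoro before iodo.
The complex ion is anionic, so rhodium takes the -ate form rhodate(III).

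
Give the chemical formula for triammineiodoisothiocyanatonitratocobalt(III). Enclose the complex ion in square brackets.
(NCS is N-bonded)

Ligands: 1 isothiocyanato (NCS, -1), 1 iodo (I, -1), 3 ammine (NH3, neutral), 1 nitrato (NO3, -1). Ligand charge sum = -3.
With Co in oxidation state +3, the complex ion is [Co...].

[CoI(NCS)(NH3)3(NO3)]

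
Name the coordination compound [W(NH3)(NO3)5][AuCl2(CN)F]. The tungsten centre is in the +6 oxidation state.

amminepentanitratotungsten(VI) dichlorocyanofluoroaurate(III)

Both ions are complex: the cation is named first with the plain metal name, the anion second with the -ate form; each ion's ligands are alphabetised independently.
W is given as +6; the cation's ligand charges sum to -5, so the complex cation is 1+.
A 1:1 salt means the anion carries the equal and opposite charge, 1−.
Anion: ligand charges sum to -4; for the ion to be 1−, Au = +3.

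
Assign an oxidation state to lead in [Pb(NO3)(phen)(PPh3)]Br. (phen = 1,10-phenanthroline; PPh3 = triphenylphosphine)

+2

1 bromide outside the brackets (-1 each) → the complex ion is 1+.
Ligand charges: 1×phen neutral; 1×PPh3 neutral; 1×NO3 = -1; sum -1.
Pb + (-1) = 1+ ⇒ Pb is +2.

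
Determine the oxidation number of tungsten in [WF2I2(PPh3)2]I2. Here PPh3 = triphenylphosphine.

+6

2 iodide outside the brackets (-1 each) → the complex ion is 2+.
Ligand charges: 2×PPh3 neutral; 2×F = -2; 2×I = -2; sum -4.
W + (-4) = 2+ ⇒ W is +6.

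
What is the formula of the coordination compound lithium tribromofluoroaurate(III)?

Li[AuBr3F]

Ligands: 3 bromo (Br, -1), 1 fluoro (F, -1). Ligand charge sum = -4.
With Au in oxidation state +3, the complex ion is [Au...]^1−.
Charge balance with lithium (+1) requires 1 complex ion per 1 lithium.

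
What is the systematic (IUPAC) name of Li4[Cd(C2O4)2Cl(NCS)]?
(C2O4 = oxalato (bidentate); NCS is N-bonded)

The 4 lithium counter-ions carry a total charge of +4, so each complex ion is 4−.
Ligand charges: 1×chloro (-1 each), 2×oxalato (-2 each), 1×isothiocyanato (-1 each); total -6. So Cd + (-6) = 4−, giving Cd = +2.
Ligands are named alphabetically: chloro before isothiocyanato before oxalato.
The complex ion is anionic, so cadmium takes the -ate form cadmate(II).

lithium chloroisothiocyanatodioxalatocadmate(II)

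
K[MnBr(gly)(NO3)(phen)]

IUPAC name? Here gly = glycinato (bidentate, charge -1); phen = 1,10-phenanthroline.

The 1 potassium counter-ion carries a total charge of +1, so each complex ion is 1−.
Ligand charges: 1×glycinato (-1 each), 1×1,10-phenanthroline (neutral), 1×bromo (-1 each), 1×nitrato (-1 each); total -3. So Mn + (-3) = 1−, giving Mn = +2.
Ligands are named alphabetically: bromo before glycinato before nitrato before phenanthroline.
The complex ion is anionic, so manganese takes the -ate form manganate(II).

potassium bromo(glycinato)nitrato(1,10-phenanthroline)manganate(II)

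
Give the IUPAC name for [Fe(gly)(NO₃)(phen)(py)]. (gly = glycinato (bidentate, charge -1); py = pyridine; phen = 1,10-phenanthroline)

(glycinato)nitrato(1,10-phenanthroline)(pyridine)iron(II)

There is no counter-ion, so the complex is neutral overall.
Ligand charges: 1×glycinato (-1 each), 1×pyridine (neutral), 1×1,10-phenanthroline (neutral), 1×nitrato (-1 each); total -2. So Fe + (-2) = 0, giving Fe = +2.
Ligands are named alphabetically: glycinato before nitrato before phenanthroline before pyridine.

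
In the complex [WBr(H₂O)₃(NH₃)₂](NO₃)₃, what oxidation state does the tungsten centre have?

3 nitrate outside the brackets (-1 each) → the complex ion is 3+.
Ligand charges: 1×Br = -1; 3×H2O neutral; 2×NH3 neutral; sum -1.
W + (-1) = 3+ ⇒ W is +4.

+4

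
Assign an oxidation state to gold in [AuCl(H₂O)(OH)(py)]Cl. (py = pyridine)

+3

1 chloride outside the brackets (-1 each) → the complex ion is 1+.
Ligand charges: 1×Cl = -1; 1×H2O neutral; 1×py neutral; 1×OH = -1; sum -2.
Au + (-2) = 1+ ⇒ Au is +3.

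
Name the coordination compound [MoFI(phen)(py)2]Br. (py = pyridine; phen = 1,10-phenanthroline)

fluoroiodo(1,10-phenanthroline)bis(pyridine)molybdenum(III) bromide

The 1 bromide counter-ion carries a total charge of -1, so each complex ion is 1+.
Ligand charges: 1×iodo (-1 each), 1×fluoro (-1 each), 2×pyridine (neutral), 1×1,10-phenanthroline (neutral); total -2. So Mo + (-2) = 1+, giving Mo = +3.
Ligands are named alphabetically: fluoro before iodo before phenanthroline before pyridine.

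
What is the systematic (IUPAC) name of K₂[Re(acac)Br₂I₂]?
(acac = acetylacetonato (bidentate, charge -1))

potassium (acetylacetonato)dibromodiiodorhenate(III)

The 2 potassium counter-ions carry a total charge of +2, so each complex ion is 2−.
Ligand charges: 2×bromo (-1 each), 2×iodo (-1 each), 1×acetylacetonato (-1 each); total -5. So Re + (-5) = 2−, giving Re = +3.
The complex ion is anionic, so rhenium takes the -ate form rhenate(III).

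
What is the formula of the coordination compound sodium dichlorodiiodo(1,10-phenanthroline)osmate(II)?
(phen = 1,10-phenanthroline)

Na2[OsCl2I2(phen)]

Ligands: 1 1,10-phenanthroline (phen, neutral), 2 chloro (Cl, -1), 2 iodo (I, -1). Ligand charge sum = -4.
With Os in oxidation state +2, the complex ion is [Os...]^2−.
Charge balance with sodium (+1) requires 1 complex ion per 2 sodium.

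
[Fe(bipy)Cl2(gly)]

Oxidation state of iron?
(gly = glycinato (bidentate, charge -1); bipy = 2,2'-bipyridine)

No counter-ion: the bracketed complex is neutral.
Ligand charges: 2×Cl = -2; 1×gly = -1; 1×bipy neutral; sum -3.
Fe + (-3) = 0 ⇒ Fe is +3.

+3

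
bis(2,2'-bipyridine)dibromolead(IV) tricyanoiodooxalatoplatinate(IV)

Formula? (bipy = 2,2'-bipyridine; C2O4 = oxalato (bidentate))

[Pb(bipy)2Br2][Pt(C2O4)(CN)3I]

Cation [Pb…]: ligand charges -2, Pb(IV) ⇒ ion charge 2+.
Anion [Pt…]: ligand charges -6, Pt(IV) ⇒ ion charge 2−.
One 2+ cation balances one 2− anion.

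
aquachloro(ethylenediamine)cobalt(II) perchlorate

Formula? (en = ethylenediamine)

Ligands: 1 aqua (H2O, neutral), 1 chloro (Cl, -1), 1 ethylenediamine (en, neutral). Ligand charge sum = -1.
Charge balance with perchlorate (-1) requires 1 complex ion per 1 perchlorate.

[CoCl(en)(H2O)]ClO4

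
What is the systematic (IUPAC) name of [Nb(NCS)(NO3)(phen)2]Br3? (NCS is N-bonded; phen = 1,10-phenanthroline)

isothiocyanatonitratobis(1,10-phenanthroline)niobium(V) bromide

The 3 bromide counter-ions carry a total charge of -3, so each complex ion is 3+.
Ligand charges: 1×isothiocyanato (-1 each), 2×1,10-phenanthroline (neutral), 1×nitrato (-1 each); total -2. So Nb + (-2) = 3+, giving Nb = +5.
Ligands are named alphabetically: isothiocyanato before nitrato before phenanthroline.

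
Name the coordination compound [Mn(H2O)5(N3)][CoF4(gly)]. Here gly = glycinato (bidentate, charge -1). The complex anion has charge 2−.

pentaaquaazidomanganese(III) tetrafluoro(glycinato)cobaltate(III)

Both ions are complex: the cation is named first with the plain metal name, the anion second with the -ate form; each ion's ligands are alphabetised independently.
The complex anion is given as 2−; its ligand charges sum to -5, so Co = +3.
A 1:1 salt means the cation carries the equal and opposite charge, 2+.
Cation: ligand charges sum to -1; for the ion to be 2+, Mn = +3.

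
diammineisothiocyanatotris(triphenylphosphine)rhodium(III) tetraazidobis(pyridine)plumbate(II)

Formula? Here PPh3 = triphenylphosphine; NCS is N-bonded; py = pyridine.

Cation [Rh…]: ligand charges -1, Rh(III) ⇒ ion charge 2+.
Anion [Pb…]: ligand charges -4, Pb(II) ⇒ ion charge 2−.
One 2+ cation balances one 2− anion.

[Rh(NCS)(NH3)2(PPh3)3][Pb(N3)4(py)2]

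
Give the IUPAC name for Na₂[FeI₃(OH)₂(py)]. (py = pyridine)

sodium dihydroxotriiodo(pyridine)ferrate(III)

The 2 sodium counter-ions carry a total charge of +2, so each complex ion is 2−.
Ligand charges: 3×iodo (-1 each), 2×hydroxo (-1 each), 1×pyridine (neutral); total -5. So Fe + (-5) = 2−, giving Fe = +3.
The complex ion is anionic, so iron takes the -ate form ferrate(III).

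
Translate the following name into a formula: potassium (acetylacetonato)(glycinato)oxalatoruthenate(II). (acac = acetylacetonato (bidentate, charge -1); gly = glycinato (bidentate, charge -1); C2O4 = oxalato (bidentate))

Ligands: 1 acetylacetonato (acac, -1), 1 glycinato (gly, -1), 1 oxalato (C2O4, -2). Ligand charge sum = -4.
With Ru in oxidation state +2, the complex ion is [Ru...]^2−.
Charge balance with potassium (+1) requires 1 complex ion per 2 potassium.

K2[Ru(acac)(C2O4)(gly)]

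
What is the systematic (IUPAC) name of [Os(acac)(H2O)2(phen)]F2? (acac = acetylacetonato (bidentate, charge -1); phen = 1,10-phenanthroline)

The 2 fluoride counter-ions carry a total charge of -2, so each complex ion is 2+.
Ligand charges: 1×acetylacetonato (-1 each), 1×1,10-phenanthroline (neutral), 2×aqua (neutral); total -1. So Os + (-1) = 2+, giving Os = +3.
Ligands are named alphabetically: acetylacetonato before aqua before phenanthroline.

(acetylacetonato)diaqua(1,10-phenanthroline)osmium(III) fluoride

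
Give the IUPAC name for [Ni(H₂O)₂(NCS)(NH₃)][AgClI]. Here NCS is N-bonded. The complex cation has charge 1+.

amminediaquaisothiocyanatonickel(II) chloroiodoargentate(I)

The complex cation is given as 1+; its ligand charges sum to -1, so Ni = +2.
A 1:1 salt means the anion carries the equal and opposite charge, 1−.
Anion: ligand charges sum to -2; for the ion to be 1−, Ag = +1.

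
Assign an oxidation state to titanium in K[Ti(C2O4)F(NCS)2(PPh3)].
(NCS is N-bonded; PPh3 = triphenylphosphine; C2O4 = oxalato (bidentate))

+4

1 potassium outside the brackets (+1 each) → the complex ion is 1−.
Ligand charges: 2×NCS = -2; 1×F = -1; 1×PPh3 neutral; 1×C2O4 = -2; sum -5.
Ti + (-5) = 1− ⇒ Ti is +4.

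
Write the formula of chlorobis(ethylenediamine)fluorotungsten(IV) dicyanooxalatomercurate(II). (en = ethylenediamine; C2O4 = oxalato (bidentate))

[WCl(en)2F][Hg(C2O4)(CN)2]

Cation [W…]: ligand charges -2, W(IV) ⇒ ion charge 2+.
Anion [Hg…]: ligand charges -4, Hg(II) ⇒ ion charge 2−.
One 2+ cation balances one 2− anion.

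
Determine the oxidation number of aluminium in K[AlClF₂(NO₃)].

+3

1 potassium outside the brackets (+1 each) → the complex ion is 1−.
Ligand charges: 2×F = -2; 1×Cl = -1; 1×NO3 = -1; sum -4.
Al + (-4) = 1− ⇒ Al is +3.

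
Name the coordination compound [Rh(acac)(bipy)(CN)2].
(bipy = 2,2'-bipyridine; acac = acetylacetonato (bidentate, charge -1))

(acetylacetonato)(2,2'-bipyridine)dicyanorhodium(III)

There is no counter-ion, so the complex is neutral overall.
Ligand charges: 2×cyano (-1 each), 1×2,2'-bipyridine (neutral), 1×acetylacetonato (-1 each); total -3. So Rh + (-3) = 0, giving Rh = +3.
Ligands are named alphabetically: acetylacetonato before bipyridine before cyano.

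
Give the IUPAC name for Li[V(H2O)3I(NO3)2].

The 1 lithium counter-ion carries a total charge of +1, so each complex ion is 1−.
Ligand charges: 2×nitrato (-1 each), 1×iodo (-1 each), 3×aqua (neutral); total -3. So V + (-3) = 1−, giving V = +2.
Ligands are named alphabetically: aqua before iodo before nitrato.
The complex ion is anionic, so vanadium takes the -ate form vanadate(II).

lithium triaquaiododinitratovanadate(II)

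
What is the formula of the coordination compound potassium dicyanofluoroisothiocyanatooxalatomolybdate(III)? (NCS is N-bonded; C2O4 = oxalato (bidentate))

Ligands: 1 fluoro (F, -1), 1 isothiocyanato (NCS, -1), 1 oxalato (C2O4, -2), 2 cyano (CN, -1). Ligand charge sum = -6.
With Mo in oxidation state +3, the complex ion is [Mo...]^3−.
Charge balance with potassium (+1) requires 1 complex ion per 3 potassium.

K3[Mo(C2O4)(CN)2F(NCS)]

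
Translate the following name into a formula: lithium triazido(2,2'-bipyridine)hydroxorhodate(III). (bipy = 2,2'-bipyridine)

Ligands: 3 azido (N3, -1), 1 2,2'-bipyridine (bipy, neutral), 1 hydroxo (OH, -1). Ligand charge sum = -4.
Charge balance with lithium (+1) requires 1 complex ion per 1 lithium.

Li[Rh(bipy)(N3)3(OH)]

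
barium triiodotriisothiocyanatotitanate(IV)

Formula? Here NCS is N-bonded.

Ligands: 3 iodo (I, -1), 3 isothiocyanato (NCS, -1). Ligand charge sum = -6.
Charge balance with barium (+2) requires 1 complex ion per 1 barium.

Ba[TiI3(NCS)3]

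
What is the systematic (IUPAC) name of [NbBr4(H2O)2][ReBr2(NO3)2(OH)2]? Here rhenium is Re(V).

Re is given as +5; the anion's ligand charges sum to -6, so the complex anion is 1−.
A 1:1 salt means the cation carries the equal and opposite charge, 1+.
Cation: ligand charges sum to -4; for the ion to be 1+, Nb = +5.

diaquatetrabromoniobium(V) dibromodihydroxodinitratorhenate(V)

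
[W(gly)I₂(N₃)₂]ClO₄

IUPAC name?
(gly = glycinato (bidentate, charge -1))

The 1 perchlorate counter-ion carries a total charge of -1, so each complex ion is 1+.
Ligand charges: 1×glycinato (-1 each), 2×azido (-1 each), 2×iodo (-1 each); total -5. So W + (-5) = 1+, giving W = +6.
Ligands are named alphabetically: azido before glycinato before iodo.

diazido(glycinato)diiodotungsten(VI) perchlorate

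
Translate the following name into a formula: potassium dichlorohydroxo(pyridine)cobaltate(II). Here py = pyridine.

K[CoCl2(OH)(py)]

Ligands: 1 hydroxo (OH, -1), 1 pyridine (py, neutral), 2 chloro (Cl, -1). Ligand charge sum = -3.
With Co in oxidation state +2, the complex ion is [Co...]^1−.
Charge balance with potassium (+1) requires 1 complex ion per 1 potassium.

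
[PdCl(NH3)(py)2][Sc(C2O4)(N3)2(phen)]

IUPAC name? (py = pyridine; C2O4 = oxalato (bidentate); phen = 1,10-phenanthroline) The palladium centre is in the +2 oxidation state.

Both ions are complex: the cation is named first with the plain metal name, the anion second with the -ate form; each ion's ligands are alphabetised independently.
Pd is given as +2; the cation's ligand charges sum to -1, so the complex cation is 1+.
A 1:1 salt means the anion carries the equal and opposite charge, 1−.
Anion: ligand charges sum to -4; for the ion to be 1−, Sc = +3.

amminechlorobis(pyridine)palladium(II) diazidooxalato(1,10-phenanthroline)scandate(III)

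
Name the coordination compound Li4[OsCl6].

lithium hexachloroosmate(II)

The 4 lithium counter-ions carry a total charge of +4, so each complex ion is 4−.
Ligand charges: 6×chloro (-1 each); total -6. So Os + (-6) = 4−, giving Os = +2.
The complex ion is anionic, so osmium takes the -ate form osmate(II).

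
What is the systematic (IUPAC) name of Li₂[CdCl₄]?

lithium tetrachlorocadmate(II)

The 2 lithium counter-ions carry a total charge of +2, so each complex ion is 2−.
Ligand charges: 4×chloro (-1 each); total -4. So Cd + (-4) = 2−, giving Cd = +2.
The complex ion is anionic, so cadmium takes the -ate form cadmate(II).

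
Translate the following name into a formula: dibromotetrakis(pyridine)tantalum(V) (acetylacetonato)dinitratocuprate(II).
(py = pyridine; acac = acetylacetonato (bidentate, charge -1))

[TaBr2(py)4][Cu(acac)(NO3)2]3

Cation [Ta…]: ligand charges -2, Ta(V) ⇒ ion charge 3+.
Anion [Cu…]: ligand charges -3, Cu(II) ⇒ ion charge 1−.
One 3+ cation requires 3 of the 1− anion.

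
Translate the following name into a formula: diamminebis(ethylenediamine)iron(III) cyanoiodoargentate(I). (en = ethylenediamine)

Cation [Fe…]: ligand charges 0, Fe(III) ⇒ ion charge 3+.
Anion [Ag…]: ligand charges -2, Ag(I) ⇒ ion charge 1−.
One 3+ cation requires 3 of the 1− anion.

[Fe(en)2(NH3)2][Ag(CN)I]3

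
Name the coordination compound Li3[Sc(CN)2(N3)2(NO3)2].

lithium diazidodicyanodinitratoscandate(III)

The 3 lithium counter-ions carry a total charge of +3, so each complex ion is 3−.
Ligand charges: 2×azido (-1 each), 2×cyano (-1 each), 2×nitrato (-1 each); total -6. So Sc + (-6) = 3−, giving Sc = +3.
Ligands are named alphabetically: azido before cyano before nitrato.
The complex ion is anionic, so scandium takes the -ate form scandate(III).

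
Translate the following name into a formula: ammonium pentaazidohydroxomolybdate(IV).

(NH4)2[Mo(N3)5(OH)]

Ligands: 5 azido (N3, -1), 1 hydroxo (OH, -1). Ligand charge sum = -6.
Charge balance with ammonium (+1) requires 1 complex ion per 2 ammonium.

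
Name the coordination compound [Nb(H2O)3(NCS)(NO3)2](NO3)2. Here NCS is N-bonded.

The 2 nitrate counter-ions carry a total charge of -2, so each complex ion is 2+.
Ligand charges: 1×isothiocyanato (-1 each), 2×nitrato (-1 each), 3×aqua (neutral); total -3. So Nb + (-3) = 2+, giving Nb = +5.
Ligands are named alphabetically: aqua before isothiocyanato before nitrato.

triaquaisothiocyanatodinitratoniobium(V) nitrate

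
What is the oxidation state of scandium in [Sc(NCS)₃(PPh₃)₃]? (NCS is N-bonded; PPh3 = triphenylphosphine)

No counter-ion: the bracketed complex is neutral.
Ligand charges: 3×NCS = -3; 3×PPh3 neutral; sum -3.
Sc + (-3) = 0 ⇒ Sc is +3.

+3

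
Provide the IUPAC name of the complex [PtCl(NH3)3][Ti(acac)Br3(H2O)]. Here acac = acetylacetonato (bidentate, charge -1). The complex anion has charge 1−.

Both ions are complex: the cation is named first with the plain metal name, the anion second with the -ate form; each ion's ligands are alphabetised independently.
The complex anion is given as 1−; its ligand charges sum to -4, so Ti = +3.
A 1:1 salt means the cation carries the equal and opposite charge, 1+.
Cation: ligand charges sum to -1; for the ion to be 1+, Pt = +2.

triamminechloroplatinum(II) (acetylacetonato)aquatribromotitanate(III)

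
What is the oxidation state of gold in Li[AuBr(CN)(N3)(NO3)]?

1 lithium outside the brackets (+1 each) → the complex ion is 1−.
Ligand charges: 1×NO3 = -1; 1×CN = -1; 1×N3 = -1; 1×Br = -1; sum -4.
Au + (-4) = 1− ⇒ Au is +3.

+3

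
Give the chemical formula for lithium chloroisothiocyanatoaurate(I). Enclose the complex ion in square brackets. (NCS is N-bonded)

Li[AuCl(NCS)]

Ligands: 1 isothiocyanato (NCS, -1), 1 chloro (Cl, -1). Ligand charge sum = -2.
With Au in oxidation state +1, the complex ion is [Au...]^1−.
Charge balance with lithium (+1) requires 1 complex ion per 1 lithium.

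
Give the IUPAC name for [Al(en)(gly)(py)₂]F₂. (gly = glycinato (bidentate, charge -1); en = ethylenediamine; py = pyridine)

The 2 fluoride counter-ions carry a total charge of -2, so each complex ion is 2+.
Ligand charges: 1×glycinato (-1 each), 1×ethylenediamine (neutral), 2×pyridine (neutral); total -1. So Al + (-1) = 2+, giving Al = +3.
Ligands are named alphabetically: ethylenediamine before glycinato before pyridine.

(ethylenediamine)(glycinato)bis(pyridine)aluminium(III) fluoride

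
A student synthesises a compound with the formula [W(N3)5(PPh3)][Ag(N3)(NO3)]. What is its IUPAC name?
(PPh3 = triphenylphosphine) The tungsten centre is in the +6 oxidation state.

pentaazido(triphenylphosphine)tungsten(VI) azidonitratoargentate(I)

Both ions are complex: the cation is named first with the plain metal name, the anion second with the -ate form; each ion's ligands are alphabetised independently.
W is given as +6; the cation's ligand charges sum to -5, so the complex cation is 1+.
A 1:1 salt means the anion carries the equal and opposite charge, 1−.
Anion: ligand charges sum to -2; for the ion to be 1−, Ag = +1.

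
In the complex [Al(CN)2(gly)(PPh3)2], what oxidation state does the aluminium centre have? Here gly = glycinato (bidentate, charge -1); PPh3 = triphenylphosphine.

No counter-ion: the bracketed complex is neutral.
Ligand charges: 2×CN = -2; 1×gly = -1; 2×PPh3 neutral; sum -3.
Al + (-3) = 0 ⇒ Al is +3.

+3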